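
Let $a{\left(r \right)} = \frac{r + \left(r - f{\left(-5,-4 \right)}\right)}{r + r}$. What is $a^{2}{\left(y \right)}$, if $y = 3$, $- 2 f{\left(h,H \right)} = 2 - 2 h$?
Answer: $4$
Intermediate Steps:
$f{\left(h,H \right)} = -1 + h$ ($f{\left(h,H \right)} = - \frac{2 - 2 h}{2} = -1 + h$)
$a{\left(r \right)} = \frac{6 + 2 r}{2 r}$ ($a{\left(r \right)} = \frac{r + \left(r - \left(-1 - 5\right)\right)}{r + r} = \frac{r + \left(r - -6\right)}{2 r} = \left(r + \left(r + 6\right)\right) \frac{1}{2 r} = \left(r + \left(6 + r\right)\right) \frac{1}{2 r} = \left(6 + 2 r\right) \frac{1}{2 r} = \frac{6 + 2 r}{2 r}$)
$a^{2}{\left(y \right)} = \left(\frac{3 + 3}{3}\right)^{2} = \left(\frac{1}{3} \cdot 6\right)^{2} = 2^{2} = 4$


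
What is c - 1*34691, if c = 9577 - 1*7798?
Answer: -32912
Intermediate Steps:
c = 1779 (c = 9577 - 7798 = 1779)
c - 1*34691 = 1779 - 1*34691 = 1779 - 34691 = -32912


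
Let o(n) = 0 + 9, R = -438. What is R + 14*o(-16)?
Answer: -312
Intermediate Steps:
o(n) = 9
R + 14*o(-16) = -438 + 14*9 = -438 + 126 = -312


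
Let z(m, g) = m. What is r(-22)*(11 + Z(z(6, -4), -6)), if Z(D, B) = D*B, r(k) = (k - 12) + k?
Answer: 1400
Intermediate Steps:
r(k) = -12 + 2*k (r(k) = (-12 + k) + k = -12 + 2*k)
Z(D, B) = B*D
r(-22)*(11 + Z(z(6, -4), -6)) = (-12 + 2*(-22))*(11 - 6*6) = (-12 - 44)*(11 - 36) = -56*(-25) = 1400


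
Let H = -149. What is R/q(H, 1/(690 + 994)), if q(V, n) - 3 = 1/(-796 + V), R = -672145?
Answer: -635177025/2834 ≈ -2.2413e+5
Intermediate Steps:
q(V, n) = 3 + 1/(-796 + V)
R/q(H, 1/(690 + 994)) = -672145*(-796 - 149)/(-2387 + 3*(-149)) = -672145*(-945/(-2387 - 447)) = -672145/((-1/945*(-2834))) = -672145/2834/945 = -672145*945/2834 = -635177025/2834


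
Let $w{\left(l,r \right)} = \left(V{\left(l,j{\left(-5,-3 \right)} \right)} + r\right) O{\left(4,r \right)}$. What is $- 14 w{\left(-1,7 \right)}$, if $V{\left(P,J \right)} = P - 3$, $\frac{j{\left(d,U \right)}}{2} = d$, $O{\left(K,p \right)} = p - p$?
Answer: $0$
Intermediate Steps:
$O{\left(K,p \right)} = 0$
$j{\left(d,U \right)} = 2 d$
$V{\left(P,J \right)} = -3 + P$
$w{\left(l,r \right)} = 0$ ($w{\left(l,r \right)} = \left(\left(-3 + l\right) + r\right) 0 = \left(-3 + l + r\right) 0 = 0$)
$- 14 w{\left(-1,7 \right)} = \left(-14\right) 0 = 0$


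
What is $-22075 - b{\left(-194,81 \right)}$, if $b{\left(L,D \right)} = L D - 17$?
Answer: $-6344$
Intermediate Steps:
$b{\left(L,D \right)} = -17 + D L$ ($b{\left(L,D \right)} = D L - 17 = -17 + D L$)
$-22075 - b{\left(-194,81 \right)} = -22075 - \left(-17 + 81 \left(-194\right)\right) = -22075 - \left(-17 - 15714\right) = -22075 - -15731 = -22075 + 15731 = -6344$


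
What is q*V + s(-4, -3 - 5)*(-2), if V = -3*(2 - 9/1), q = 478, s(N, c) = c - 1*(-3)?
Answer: 10048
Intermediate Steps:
s(N, c) = 3 + c (s(N, c) = c + 3 = 3 + c)
V = 21 (V = -3*(2 - 9*1) = -3*(2 - 9) = -3*(-7) = 21)
q*V + s(-4, -3 - 5)*(-2) = 478*21 + (3 + (-3 - 5))*(-2) = 10038 + (3 - 8)*(-2) = 10038 - 5*(-2) = 10038 + 10 = 10048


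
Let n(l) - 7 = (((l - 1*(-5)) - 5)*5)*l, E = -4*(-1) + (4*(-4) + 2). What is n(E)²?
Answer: 257049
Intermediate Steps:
E = -10 (E = 4 + (-16 + 2) = 4 - 14 = -10)
n(l) = 7 + 5*l² (n(l) = 7 + (((l - 1*(-5)) - 5)*5)*l = 7 + (((l + 5) - 5)*5)*l = 7 + (((5 + l) - 5)*5)*l = 7 + (l*5)*l = 7 + (5*l)*l = 7 + 5*l²)
n(E)² = (7 + 5*(-10)²)² = (7 + 5*100)² = (7 + 500)² = 507² = 257049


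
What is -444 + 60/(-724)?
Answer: -80379/181 ≈ -444.08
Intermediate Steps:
-444 + 60/(-724) = -444 - 1/724*60 = -444 - 15/181 = -80379/181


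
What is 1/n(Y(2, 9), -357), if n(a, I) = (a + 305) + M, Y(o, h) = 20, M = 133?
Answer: 1/458 ≈ 0.0021834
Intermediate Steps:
n(a, I) = 438 + a (n(a, I) = (a + 305) + 133 = (305 + a) + 133 = 438 + a)
1/n(Y(2, 9), -357) = 1/(438 + 20) = 1/458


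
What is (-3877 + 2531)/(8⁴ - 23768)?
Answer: 673/9836 ≈ 0.068422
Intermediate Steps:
(-3877 + 2531)/(8⁴ - 23768) = -1346/(4096 - 23768) = -1346/(-19672) = -1346*(-1/19672) = 673/9836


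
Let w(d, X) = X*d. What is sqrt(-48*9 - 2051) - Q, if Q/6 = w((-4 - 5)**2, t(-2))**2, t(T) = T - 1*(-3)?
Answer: -39366 + I*sqrt(2483) ≈ -39366.0 + 49.83*I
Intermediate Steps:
t(T) = 3 + T (t(T) = T + 3 = 3 + T)
Q = 39366 (Q = 6*((3 - 2)*(-4 - 5)**2)**2 = 6*(1*(-9)**2)**2 = 6*(1*81)**2 = 6*81**2 = 6*6561 = 39366)
sqrt(-48*9 - 2051) - Q = sqrt(-48*9 - 2051) - 1*39366 = sqrt(-432 - 2051) - 39366 = sqrt(-2483) - 39366 = I*sqrt(2483) - 39366 = -39366 + I*sqrt(2483)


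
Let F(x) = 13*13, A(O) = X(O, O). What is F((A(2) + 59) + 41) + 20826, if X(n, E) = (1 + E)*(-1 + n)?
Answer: 20995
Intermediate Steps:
A(O) = -1 + O² (A(O) = -1 + O - O + O*O = -1 + O - O + O² = -1 + O²)
F(x) = 169
F((A(2) + 59) + 41) + 20826 = 169 + 20826 = 20995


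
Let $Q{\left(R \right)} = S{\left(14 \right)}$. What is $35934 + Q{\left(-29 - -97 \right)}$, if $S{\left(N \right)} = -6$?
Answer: $35928$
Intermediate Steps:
$Q{\left(R \right)} = -6$
$35934 + Q{\left(-29 - -97 \right)} = 35934 - 6 = 35928$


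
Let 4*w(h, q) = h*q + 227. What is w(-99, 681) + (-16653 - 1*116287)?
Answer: -149738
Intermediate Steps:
w(h, q) = 227/4 + h*q/4 (w(h, q) = (h*q + 227)/4 = (227 + h*q)/4 = 227/4 + h*q/4)
w(-99, 681) + (-16653 - 1*116287) = (227/4 + (¼)*(-99)*681) + (-16653 - 1*116287) = (227/4 - 67419/4) + (-16653 - 116287) = -16798 - 132940 = -149738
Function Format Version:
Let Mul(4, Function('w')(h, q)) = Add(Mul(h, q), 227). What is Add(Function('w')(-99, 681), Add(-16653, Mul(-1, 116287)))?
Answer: -149738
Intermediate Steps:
Function('w')(h, q) = Add(Rational(227, 4), Mul(Rational(1, 4), h, q)) (Function('w')(h, q) = Mul(Rational(1, 4), Add(Mul(h, q), 227)) = Mul(Rational(1, 4), Add(227, Mul(h, q))) = Add(Rational(227, 4), Mul(Rational(1, 4), h, q)))
Add(Function('w')(-99, 681), Add(-16653, Mul(-1, 116287))) = Add(Add(Rational(227, 4), Mul(Rational(1, 4), -99, 681)), Add(-16653, Mul(-1, 116287))) = Add(Add(Rational(227, 4), Rational(-67419, 4)), Add(-16653, -116287)) = Add(-16798, -132940) = -149738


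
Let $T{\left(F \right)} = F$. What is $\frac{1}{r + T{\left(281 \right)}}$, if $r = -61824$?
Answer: $- \frac{1}{61543} \approx -1.6249 \cdot 10^{-5}$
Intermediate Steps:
$\frac{1}{r + T{\left(281 \right)}} = \frac{1}{-61824 + 281} = \frac{1}{-61543} = - \frac{1}{61543}$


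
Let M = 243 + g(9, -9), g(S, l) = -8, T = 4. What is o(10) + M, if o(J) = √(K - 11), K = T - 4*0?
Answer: 235 + I*√7 ≈ 235.0 + 2.6458*I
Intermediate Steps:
M = 235 (M = 243 - 8 = 235)
K = 4 (K = 4 - 4*0 = 4 + 0 = 4)
o(J) = I*√7 (o(J) = √(4 - 11) = √(-7) = I*√7)
o(10) + M = I*√7 + 235 = 235 + I*√7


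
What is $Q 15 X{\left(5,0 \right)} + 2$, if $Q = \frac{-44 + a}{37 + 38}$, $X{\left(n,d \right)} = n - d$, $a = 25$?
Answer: $-17$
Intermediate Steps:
$Q = - \frac{19}{75}$ ($Q = \frac{-44 + 25}{37 + 38} = - \frac{19}{75} \approx -0.25333$)
$Q 15 X{\left(5,0 \right)} + 2 = - \frac{19 \cdot 15 \left(5 - 0\right)}{75} + 2 = - \frac{19 \cdot 15 \left(5 + 0\right)}{75} + 2 = - \frac{19 \cdot 15 \cdot 5}{75} + 2 = \left(- \frac{19}{75}\right) 75 + 2 = -19 + 2 = -17$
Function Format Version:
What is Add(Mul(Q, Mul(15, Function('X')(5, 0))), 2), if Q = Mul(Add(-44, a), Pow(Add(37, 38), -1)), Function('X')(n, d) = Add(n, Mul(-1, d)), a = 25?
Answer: -17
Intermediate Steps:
Q = Rational(-19, 75) (Q = Mul(Add(-44, 25), Pow(Add(37, 38), -1)) = Mul(-19, Pow(75, -1)) = Mul(-19, Rational(1, 75)) = Rational(-19, 75) ≈ -0.25333)
Add(Mul(Q, Mul(15, Function('X')(5, 0))), 2) = Add(Mul(Rational(-19, 75), Mul(15, Add(5, Mul(-1, 0)))), 2) = Add(Mul(Rational(-19, 75), Mul(15, Add(5, 0))), 2) = Add(Mul(Rational(-19, 75), Mul(15, 5)), 2) = Add(Mul(Rational(-19, 75), 75), 2) = Add(-19, 2) = -17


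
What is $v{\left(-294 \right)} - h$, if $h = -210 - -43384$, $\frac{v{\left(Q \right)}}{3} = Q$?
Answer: $-44056$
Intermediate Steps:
$v{\left(Q \right)} = 3 Q$
$h = 43174$ ($h = -210 + 43384 = 43174$)
$v{\left(-294 \right)} - h = 3 \left(-294\right) - 43174 = -882 - 43174 = -44056$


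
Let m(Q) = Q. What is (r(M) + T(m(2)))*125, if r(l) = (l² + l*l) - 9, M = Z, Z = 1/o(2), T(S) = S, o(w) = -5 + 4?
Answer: -625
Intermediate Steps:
o(w) = -1
Z = -1 (Z = 1/(-1) = -1)
M = -1
r(l) = -9 + 2*l² (r(l) = (l² + l²) - 9 = 2*l² - 9 = -9 + 2*l²)
(r(M) + T(m(2)))*125 = ((-9 + 2*(-1)²) + 2)*125 = ((-9 + 2*1) + 2)*125 = ((-9 + 2) + 2)*125 = (-7 + 2)*125 = -5*125 = -625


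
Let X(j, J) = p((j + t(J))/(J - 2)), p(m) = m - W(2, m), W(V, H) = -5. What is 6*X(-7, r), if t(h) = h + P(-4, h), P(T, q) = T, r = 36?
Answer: 585/17 ≈ 34.412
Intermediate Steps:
t(h) = -4 + h (t(h) = h - 4 = -4 + h)
p(m) = 5 + m (p(m) = m - 1*(-5) = m + 5 = 5 + m)
X(j, J) = 5 + (-4 + J + j)/(-2 + J) (X(j, J) = 5 + (j + (-4 + J))/(J - 2) = 5 + (-4 + J + j)/(-2 + J))
6*X(-7, r) = 6*((-14 - 7 + 6*36)/(-2 + 36)) = 6*((-14 - 7 + 216)/34) = 6*((1/34)*195) = 6*(195/34) = 585/17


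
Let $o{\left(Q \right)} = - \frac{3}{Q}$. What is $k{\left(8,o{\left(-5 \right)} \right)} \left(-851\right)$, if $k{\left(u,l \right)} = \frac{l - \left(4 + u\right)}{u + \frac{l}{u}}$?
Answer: $\frac{20424}{17} \approx 1201.4$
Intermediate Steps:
$k{\left(u,l \right)} = \frac{-4 + l - u}{u + \frac{l}{u}}$
$k{\left(8,o{\left(-5 \right)} \right)} \left(-851\right) = \frac{8 \left(-4 - \frac{3}{-5} - 8\right)}{- \frac{3}{-5} + 8^{2}} \left(-851\right) = \frac{8 \left(-4 - - \frac{3}{5} - 8\right)}{\left(-3\right) \left(- \frac{1}{5}\right) + 64} \left(-851\right) = \frac{8 \left(-4 + \frac{3}{5} - 8\right)}{\frac{3}{5} + 64} \left(-851\right) = 8 \frac{1}{\frac{323}{5}} \left(- \frac{57}{5}\right) \left(-851\right) = 8 \cdot \frac{5}{323} \left(- \frac{57}{5}\right) \left(-851\right) = \left(- \frac{24}{17}\right) \left(-851\right) = \frac{20424}{17}$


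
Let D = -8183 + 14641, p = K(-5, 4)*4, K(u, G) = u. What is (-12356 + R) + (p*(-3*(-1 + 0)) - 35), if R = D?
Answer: -5993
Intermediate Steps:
p = -20 (p = -5*4 = -20)
D = 6458
R = 6458
(-12356 + R) + (p*(-3*(-1 + 0)) - 35) = (-12356 + 6458) + (-(-60)*(-1 + 0) - 35) = -5898 + (-(-60)*(-1) - 35) = -5898 + (-20*3 - 35) = -5898 + (-60 - 35) = -5898 - 95 = -5993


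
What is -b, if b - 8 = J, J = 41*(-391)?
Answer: 16023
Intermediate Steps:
J = -16031
b = -16023 (b = 8 - 16031 = -16023)
-b = -1*(-16023) = 16023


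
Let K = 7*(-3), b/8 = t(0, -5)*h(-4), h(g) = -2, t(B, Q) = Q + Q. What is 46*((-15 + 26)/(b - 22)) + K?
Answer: -52/3 ≈ -17.333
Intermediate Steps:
t(B, Q) = 2*Q
b = 160 (b = 8*((2*(-5))*(-2)) = 8*(-10*(-2)) = 8*20 = 160)
K = -21
46*((-15 + 26)/(b - 22)) + K = 46*((-15 + 26)/(160 - 22)) - 21 = 46*(11/138) - 21 = 11/3 - 21 = -52/3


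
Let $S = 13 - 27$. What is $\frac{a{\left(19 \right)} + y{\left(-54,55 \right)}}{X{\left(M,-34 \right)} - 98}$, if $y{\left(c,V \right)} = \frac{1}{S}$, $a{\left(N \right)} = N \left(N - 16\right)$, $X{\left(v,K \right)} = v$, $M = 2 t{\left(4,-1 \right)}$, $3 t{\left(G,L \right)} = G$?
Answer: $- \frac{2391}{4004} \approx -0.59715$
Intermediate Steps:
$t{\left(G,L \right)} = \frac{G}{3}$
$S = -14$ ($S = 13 - 27 = -14$)
$M = \frac{8}{3}$ ($M = 2 \cdot \frac{1}{3} \cdot 4 = 2 \cdot \frac{4}{3} = \frac{8}{3} \approx 2.6667$)
$a{\left(N \right)} = N \left(-16 + N\right)$
$y{\left(c,V \right)} = - \frac{1}{14}$ ($y{\left(c,V \right)} = \frac{1}{-14} = - \frac{1}{14}$)
$\frac{a{\left(19 \right)} + y{\left(-54,55 \right)}}{X{\left(M,-34 \right)} - 98} = \frac{19 \left(-16 + 19\right) - \frac{1}{14}}{\frac{8}{3} - 98} = \frac{19 \cdot 3 - \frac{1}{14}}{- \frac{286}{3}} = \left(57 - \frac{1}{14}\right) \left(- \frac{3}{286}\right) = \frac{797}{14} \left(- \frac{3}{286}\right) = - \frac{2391}{4004}$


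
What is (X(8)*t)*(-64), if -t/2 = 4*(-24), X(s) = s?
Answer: -98304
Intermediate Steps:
t = 192 (t = -8*(-24) = -2*(-96) = 192)
(X(8)*t)*(-64) = (8*192)*(-64) = 1536*(-64) = -98304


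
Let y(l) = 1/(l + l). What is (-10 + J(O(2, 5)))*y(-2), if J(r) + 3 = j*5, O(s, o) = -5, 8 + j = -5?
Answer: 39/2 ≈ 19.500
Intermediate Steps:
j = -13 (j = -8 - 5 = -13)
J(r) = -68 (J(r) = -3 - 13*5 = -3 - 65 = -68)
y(l) = 1/(2*l)
(-10 + J(O(2, 5)))*y(-2) = (-10 - 68)*((½)/(-2)) = -39*(-1)/2 = -78*(-¼) = 39/2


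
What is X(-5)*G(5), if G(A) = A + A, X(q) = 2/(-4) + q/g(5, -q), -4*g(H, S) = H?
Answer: 35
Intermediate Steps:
g(H, S) = -H/4
X(q) = -½ - 4*q/5 (X(q) = 2/(-4) + q/((-¼*5)) = 2*(-¼) + q/(-5/4) = -½ + q*(-⅘) = -½ - 4*q/5)
G(A) = 2*A
X(-5)*G(5) = (-½ - ⅘*(-5))*(2*5) = (-½ + 4)*10 = (7/2)*10 = 35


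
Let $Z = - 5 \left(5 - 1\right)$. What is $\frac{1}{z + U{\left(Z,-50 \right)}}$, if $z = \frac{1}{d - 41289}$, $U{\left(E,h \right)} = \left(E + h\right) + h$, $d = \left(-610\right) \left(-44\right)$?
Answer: $- \frac{14449}{1733881} \approx -0.0083333$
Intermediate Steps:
$Z = -20$ ($Z = \left(-5\right) 4 = -20$)
$d = 26840$
$U{\left(E,h \right)} = E + 2 h$
$z = - \frac{1}{14449}$ ($z = \frac{1}{26840 - 41289} = \frac{1}{-14449} = - \frac{1}{14449} \approx -6.9209 \cdot 10^{-5}$)
$\frac{1}{z + U{\left(Z,-50 \right)}} = \frac{1}{- \frac{1}{14449} + \left(-20 + 2 \left(-50\right)\right)} = \frac{1}{- \frac{1}{14449} - 120} = \frac{1}{- \frac{1733881}{14449}} = - \frac{14449}{1733881}$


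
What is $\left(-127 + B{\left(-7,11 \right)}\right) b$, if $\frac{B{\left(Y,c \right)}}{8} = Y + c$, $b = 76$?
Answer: $-7220$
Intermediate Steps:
$B{\left(Y,c \right)} = 8 Y + 8 c$ ($B{\left(Y,c \right)} = 8 \left(Y + c\right) = 8 Y + 8 c$)
$\left(-127 + B{\left(-7,11 \right)}\right) b = \left(-127 + \left(8 \left(-7\right) + 8 \cdot 11\right)\right) 76 = \left(-127 + \left(-56 + 88\right)\right) 76 = \left(-127 + 32\right) 76 = \left(-95\right) 76 = -7220$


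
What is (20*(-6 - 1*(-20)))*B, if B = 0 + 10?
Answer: 2800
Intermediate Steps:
B = 10
(20*(-6 - 1*(-20)))*B = (20*(-6 - 1*(-20)))*10 = (20*(-6 + 20))*10 = (20*14)*10 = 280*10 = 2800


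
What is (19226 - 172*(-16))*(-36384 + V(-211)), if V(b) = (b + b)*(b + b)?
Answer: 3114282600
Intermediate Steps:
V(b) = 4*b² (V(b) = (2*b)*(2*b) = 4*b²)
(19226 - 172*(-16))*(-36384 + V(-211)) = (19226 - 172*(-16))*(-36384 + 4*(-211)²) = (19226 + 2752)*(-36384 + 4*44521) = 21978*(-36384 + 178084) = 21978*141700 = 3114282600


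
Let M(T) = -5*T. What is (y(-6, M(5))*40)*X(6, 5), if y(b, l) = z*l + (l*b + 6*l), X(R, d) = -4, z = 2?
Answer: 8000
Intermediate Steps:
y(b, l) = 8*l + b*l (y(b, l) = 2*l + (l*b + 6*l) = 2*l + (b*l + 6*l) = 2*l + (6*l + b*l) = 8*l + b*l)
(y(-6, M(5))*40)*X(6, 5) = (((-5*5)*(8 - 6))*40)*(-4) = (-25*2*40)*(-4) = -50*40*(-4) = -2000*(-4) = 8000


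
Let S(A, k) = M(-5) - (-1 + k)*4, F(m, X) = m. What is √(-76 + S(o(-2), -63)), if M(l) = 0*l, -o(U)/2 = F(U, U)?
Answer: 6*√5 ≈ 13.416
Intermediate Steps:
o(U) = -2*U
M(l) = 0
S(A, k) = 4 - 4*k (S(A, k) = 0 - (-1 + k)*4 = 0 - (-4 + 4*k) = 0 + (4 - 4*k) = 4 - 4*k)
√(-76 + S(o(-2), -63)) = √(-76 + (4 - 4*(-63))) = √(-76 + (4 + 252)) = √(-76 + 256) = √180 = 6*√5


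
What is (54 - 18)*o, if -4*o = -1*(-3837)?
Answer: -34533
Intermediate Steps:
o = -3837/4 (o = -(-1)*(-3837)/4 = -1/4*3837 = -3837/4 ≈ -959.25)
(54 - 18)*o = (54 - 18)*(-3837/4) = 36*(-3837/4) = -34533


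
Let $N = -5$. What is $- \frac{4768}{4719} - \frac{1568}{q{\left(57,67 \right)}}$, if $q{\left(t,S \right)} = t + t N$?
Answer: $\frac{526024}{89661} \approx 5.8668$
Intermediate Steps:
$q{\left(t,S \right)} = - 4 t$ ($q{\left(t,S \right)} = t + t \left(-5\right) = t - 5 t = - 4 t$)
$- \frac{4768}{4719} - \frac{1568}{q{\left(57,67 \right)}} = - \frac{4768}{4719} - \frac{1568}{\left(-4\right) 57} = \left(-4768\right) \frac{1}{4719} - \frac{1568}{-228} = - \frac{4768}{4719} - - \frac{392}{57} = - \frac{4768}{4719} + \frac{392}{57} = \frac{526024}{89661}$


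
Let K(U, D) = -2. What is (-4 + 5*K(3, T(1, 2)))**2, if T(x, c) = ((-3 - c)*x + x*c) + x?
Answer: 196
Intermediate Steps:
T(x, c) = x + c*x + x*(-3 - c) (T(x, c) = (x*(-3 - c) + c*x) + x = (c*x + x*(-3 - c)) + x = x + c*x + x*(-3 - c))
(-4 + 5*K(3, T(1, 2)))**2 = (-4 + 5*(-2))**2 = (-4 - 10)**2 = (-14)**2 = 196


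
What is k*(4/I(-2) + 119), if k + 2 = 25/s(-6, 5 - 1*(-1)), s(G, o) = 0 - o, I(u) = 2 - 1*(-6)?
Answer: -8843/12 ≈ -736.92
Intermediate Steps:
I(u) = 8 (I(u) = 2 + 6 = 8)
s(G, o) = -o
k = -37/6 (k = -2 + 25/((-(5 - 1*(-1)))) = -2 + 25/((-(5 + 1))) = -2 + 25/((-1*6)) = -2 + 25/(-6) = -2 + 25*(-1/6) = -2 - 25/6 = -37/6 ≈ -6.1667)
k*(4/I(-2) + 119) = -37*(4/8 + 119)/6 = -37*(4*(1/8) + 119)/6 = -37*(1/2 + 119)/6 = -37/6*239/2 = -8843/12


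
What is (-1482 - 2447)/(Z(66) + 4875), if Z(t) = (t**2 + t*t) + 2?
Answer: -3929/13589 ≈ -0.28913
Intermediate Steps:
Z(t) = 2 + 2*t**2 (Z(t) = (t**2 + t**2) + 2 = 2*t**2 + 2 = 2 + 2*t**2)
(-1482 - 2447)/(Z(66) + 4875) = (-1482 - 2447)/((2 + 2*66**2) + 4875) = -3929/((2 + 2*4356) + 4875) = -3929/((2 + 8712) + 4875) = -3929/(8714 + 4875) = -3929/13589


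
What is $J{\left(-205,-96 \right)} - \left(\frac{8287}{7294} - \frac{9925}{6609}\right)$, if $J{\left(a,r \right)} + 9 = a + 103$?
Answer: $- \frac{5333246939}{48206046} \approx -110.63$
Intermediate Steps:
$J{\left(a,r \right)} = 94 + a$ ($J{\left(a,r \right)} = -9 + \left(a + 103\right) = -9 + \left(103 + a\right) = 94 + a$)
$J{\left(-205,-96 \right)} - \left(\frac{8287}{7294} - \frac{9925}{6609}\right) = \left(94 - 205\right) - \left(\frac{8287}{7294} - \frac{9925}{6609}\right) = -111 - \left(8287 \cdot \frac{1}{7294} - \frac{9925}{6609}\right) = -111 - \left(\frac{8287}{7294} - \frac{9925}{6609}\right) = -111 - - \frac{17624167}{48206046} = -111 + \frac{17624167}{48206046} = - \frac{5333246939}{48206046}$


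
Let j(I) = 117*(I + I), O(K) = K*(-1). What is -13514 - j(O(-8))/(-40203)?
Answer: -60366830/4467 ≈ -13514.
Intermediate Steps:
O(K) = -K
j(I) = 234*I (j(I) = 117*(2*I) = 234*I)
-13514 - j(O(-8))/(-40203) = -13514 - 234*(-1*(-8))/(-40203) = -13514 - 234*8*(-1)/40203 = -13514 - 1872*(-1)/40203 = -13514 - 1*(-208/4467) = -13514 + 208/4467 = -60366830/4467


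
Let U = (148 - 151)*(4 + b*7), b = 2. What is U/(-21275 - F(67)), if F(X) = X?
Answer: 9/3557 ≈ 0.0025302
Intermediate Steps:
U = -54 (U = (148 - 151)*(4 + 2*7) = -3*(4 + 14) = -3*18 = -54)
U/(-21275 - F(67)) = -54/(-21275 - 1*67) = -54/(-21275 - 67) = -54/(-21342) = -54*(-1/21342) = 9/3557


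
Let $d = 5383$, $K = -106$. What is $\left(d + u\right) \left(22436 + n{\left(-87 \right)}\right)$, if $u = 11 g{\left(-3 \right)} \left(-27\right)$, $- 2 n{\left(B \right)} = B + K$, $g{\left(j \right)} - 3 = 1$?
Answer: $\frac{189047675}{2} \approx 9.4524 \cdot 10^{7}$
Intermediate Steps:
$g{\left(j \right)} = 4$ ($g{\left(j \right)} = 3 + 1 = 4$)
$n{\left(B \right)} = 53 - \frac{B}{2}$ ($n{\left(B \right)} = - \frac{B - 106}{2} = - \frac{-106 + B}{2} = 53 - \frac{B}{2}$)
$u = -1188$ ($u = 11 \cdot 4 \left(-27\right) = 44 \left(-27\right) = -1188$)
$\left(d + u\right) \left(22436 + n{\left(-87 \right)}\right) = \left(5383 - 1188\right) \left(22436 + \left(53 - - \frac{87}{2}\right)\right) = 4195 \left(22436 + \left(53 + \frac{87}{2}\right)\right) = 4195 \left(22436 + \frac{193}{2}\right) = 4195 \cdot \frac{45065}{2} = \frac{189047675}{2}$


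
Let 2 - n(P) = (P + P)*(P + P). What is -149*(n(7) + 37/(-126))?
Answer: 3647669/126 ≈ 28950.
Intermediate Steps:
n(P) = 2 - 4*P² (n(P) = 2 - (P + P)*(P + P) = 2 - 2*P*2*P = 2 - 4*P²)
-149*(n(7) + 37/(-126)) = -149*((2 - 4*7²) + 37/(-126)) = -149*((2 - 4*49) + 37*(-1/126)) = -149*((2 - 196) - 37/126) = -149*(-194 - 37/126) = -149*(-24481/126) = 3647669/126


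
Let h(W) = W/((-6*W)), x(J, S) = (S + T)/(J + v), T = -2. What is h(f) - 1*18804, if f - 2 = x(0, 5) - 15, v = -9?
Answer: -112825/6 ≈ -18804.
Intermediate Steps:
x(J, S) = (-2 + S)/(-9 + J) (x(J, S) = (S - 2)/(J - 9) = (-2 + S)/(-9 + J))
f = -40/3 (f = 2 + ((-2 + 5)/(-9 + 0) - 15) = 2 + (3/(-9) - 15) = 2 + (-⅑*3 - 15) = 2 + (-⅓ - 15) = 2 - 46/3 = -40/3 ≈ -13.333)
h(W) = -⅙ (h(W) = W*(-1/(6*W)) = -⅙)
h(f) - 1*18804 = -⅙ - 1*18804 = -⅙ - 18804 = -112825/6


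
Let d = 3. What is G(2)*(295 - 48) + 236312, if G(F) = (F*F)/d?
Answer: 709924/3 ≈ 2.3664e+5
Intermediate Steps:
G(F) = F**2/3 (G(F) = (F*F)/3 = F**2*(1/3) = F**2/3)
G(2)*(295 - 48) + 236312 = ((1/3)*2**2)*(295 - 48) + 236312 = ((1/3)*4)*247 + 236312 = (4/3)*247 + 236312 = 988/3 + 236312 = 709924/3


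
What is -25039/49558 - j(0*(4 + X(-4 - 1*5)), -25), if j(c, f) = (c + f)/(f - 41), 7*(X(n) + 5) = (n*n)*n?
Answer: -722881/817707 ≈ -0.88403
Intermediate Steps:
X(n) = -5 + n**3/7 (X(n) = -5 + ((n*n)*n)/7 = -5 + (n**2*n)/7 = -5 + n**3/7)
j(c, f) = (c + f)/(-41 + f)
-25039/49558 - j(0*(4 + X(-4 - 1*5)), -25) = -25039/49558 - (0*(4 + (-5 + (-4 - 1*5)**3/7)) - 25)/(-41 - 25) = -25039*1/49558 - (0*(4 + (-5 + (-4 - 5)**3/7)) - 25)/(-66) = -25039/49558 - (-1)*(0*(4 + (-5 + (1/7)*(-9)**3)) - 25)/66 = -25039/49558 - (-1)*(0*(4 + (-5 + (1/7)*(-729))) - 25)/66 = -25039/49558 - (-1)*(0*(4 + (-5 - 729/7)) - 25)/66 = -25039/49558 - (-1)*(0*(4 - 764/7) - 25)/66 = -25039/49558 - (-1)*(0*(-736/7) - 25)/66 = -25039/49558 - (-1)*(0 - 25)/66 = -25039/49558 - (-1)*(-25)/66 = -25039/49558 - 1*25/66 = -25039/49558 - 25/66 = -722881/817707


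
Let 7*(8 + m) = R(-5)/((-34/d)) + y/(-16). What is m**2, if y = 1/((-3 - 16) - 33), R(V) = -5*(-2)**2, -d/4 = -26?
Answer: 5363072289/9802584064 ≈ 0.54711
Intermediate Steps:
d = 104 (d = -4*(-26) = 104)
R(V) = -20 (R(V) = -5*4 = -20)
y = -1/52 (y = 1/(-19 - 33) = 1/(-52) = -1/52 ≈ -0.019231)
m = 73233/99008 (m = -8 + (-20/((-34/104)) - 1/52/(-16))/7 = -8 + (-20/((-34*1/104)) - 1/52*(-1/16))/7 = -8 + (-20/(-17/52) + 1/832)/7 = -8 + (-20*(-52/17) + 1/832)/7 = -8 + (1040/17 + 1/832)/7 = -8 + (1/7)*(865297/14144) = -8 + 865297/99008 = 73233/99008 ≈ 0.73967)
m**2 = (73233/99008)**2 = 5363072289/9802584064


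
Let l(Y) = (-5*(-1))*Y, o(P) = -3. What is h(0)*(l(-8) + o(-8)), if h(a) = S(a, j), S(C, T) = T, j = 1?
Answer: -43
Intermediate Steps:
h(a) = 1
l(Y) = 5*Y
h(0)*(l(-8) + o(-8)) = 1*(5*(-8) - 3) = 1*(-40 - 3) = 1*(-43) = -43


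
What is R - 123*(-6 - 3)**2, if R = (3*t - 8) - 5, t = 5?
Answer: -9961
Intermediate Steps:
R = 2 (R = (3*5 - 8) - 5 = (15 - 8) - 5 = 7 - 5 = 2)
R - 123*(-6 - 3)**2 = 2 - 123*(-6 - 3)**2 = 2 - 123*(-9)**2 = 2 - 123*81 = 2 - 9963 = -9961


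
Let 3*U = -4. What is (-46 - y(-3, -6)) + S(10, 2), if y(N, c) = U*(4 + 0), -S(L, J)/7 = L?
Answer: -332/3 ≈ -110.67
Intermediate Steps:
U = -4/3 (U = (⅓)*(-4) = -4/3 ≈ -1.3333)
S(L, J) = -7*L
y(N, c) = -16/3 (y(N, c) = -4*(4 + 0)/3 = -4/3*4 = -16/3)
(-46 - y(-3, -6)) + S(10, 2) = (-46 - 1*(-16/3)) - 7*10 = (-46 + 16/3) - 70 = -122/3 - 70 = -332/3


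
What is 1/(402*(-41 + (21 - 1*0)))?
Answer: -1/8040 ≈ -0.00012438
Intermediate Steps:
1/(402*(-41 + (21 - 1*0))) = 1/(402*(-41 + (21 + 0))) = 1/(402*(-41 + 21)) = 1/(402*(-20)) = 1/(-8040) = -1/8040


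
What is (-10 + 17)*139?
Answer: 973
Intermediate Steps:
(-10 + 17)*139 = 7*139 = 973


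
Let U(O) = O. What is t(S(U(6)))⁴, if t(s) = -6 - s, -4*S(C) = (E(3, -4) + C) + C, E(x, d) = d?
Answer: 256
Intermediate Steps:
S(C) = 1 - C/2 (S(C) = -((-4 + C) + C)/4 = -(-4 + 2*C)/4 = 1 - C/2)
t(S(U(6)))⁴ = (-6 - (1 - ½*6))⁴ = (-6 - (1 - 3))⁴ = (-6 - 1*(-2))⁴ = (-6 + 2)⁴ = (-4)⁴ = 256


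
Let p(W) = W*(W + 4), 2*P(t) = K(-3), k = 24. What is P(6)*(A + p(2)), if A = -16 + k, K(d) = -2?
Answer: -20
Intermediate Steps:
P(t) = -1 (P(t) = (½)*(-2) = -1)
A = 8 (A = -16 + 24 = 8)
p(W) = W*(4 + W)
P(6)*(A + p(2)) = -(8 + 2*(4 + 2)) = -(8 + 2*6) = -(8 + 12) = -1*20 = -20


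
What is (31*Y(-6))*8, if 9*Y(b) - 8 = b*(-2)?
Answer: 4960/9 ≈ 551.11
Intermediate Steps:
Y(b) = 8/9 - 2*b/9 (Y(b) = 8/9 + (b*(-2))/9 = 8/9 + (-2*b)/9 = 8/9 - 2*b/9)
(31*Y(-6))*8 = (31*(8/9 - 2/9*(-6)))*8 = (31*(8/9 + 4/3))*8 = (31*(20/9))*8 = (620/9)*8 = 4960/9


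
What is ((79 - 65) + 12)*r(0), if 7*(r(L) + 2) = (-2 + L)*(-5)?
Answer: -104/7 ≈ -14.857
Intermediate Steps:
r(L) = -4/7 - 5*L/7 (r(L) = -2 + ((-2 + L)*(-5))/7 = -2 + (10 - 5*L)/7 = -2 + (10/7 - 5*L/7) = -4/7 - 5*L/7)
((79 - 65) + 12)*r(0) = ((79 - 65) + 12)*(-4/7 - 5/7*0) = (14 + 12)*(-4/7 + 0) = 26*(-4/7) = -104/7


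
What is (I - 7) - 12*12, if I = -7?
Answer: -158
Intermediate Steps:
(I - 7) - 12*12 = (-7 - 7) - 12*12 = -14 - 144 = -158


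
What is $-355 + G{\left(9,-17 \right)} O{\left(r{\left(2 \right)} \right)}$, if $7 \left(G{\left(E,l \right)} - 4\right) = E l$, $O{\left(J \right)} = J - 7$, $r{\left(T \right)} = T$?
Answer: $- \frac{1860}{7} \approx -265.71$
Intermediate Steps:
$O{\left(J \right)} = -7 + J$ ($O{\left(J \right)} = J - 7 = -7 + J$)
$G{\left(E,l \right)} = 4 + \frac{E l}{7}$
$-355 + G{\left(9,-17 \right)} O{\left(r{\left(2 \right)} \right)} = -355 + \left(4 + \frac{1}{7} \cdot 9 \left(-17\right)\right) \left(-7 + 2\right) = -355 + \left(4 - \frac{153}{7}\right) \left(-5\right) = -355 - - \frac{625}{7} = -355 + \frac{625}{7} = - \frac{1860}{7}$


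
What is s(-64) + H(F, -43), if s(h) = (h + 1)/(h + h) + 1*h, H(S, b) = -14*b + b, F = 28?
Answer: 63423/128 ≈ 495.49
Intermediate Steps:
H(S, b) = -13*b
s(h) = h + (1 + h)/(2*h) (s(h) = (1 + h)/((2*h)) + h = (1 + h)*(1/(2*h)) + h = (1 + h)/(2*h) + h = h + (1 + h)/(2*h))
s(-64) + H(F, -43) = (1/2 - 64 + (1/2)/(-64)) - 13*(-43) = (1/2 - 64 + (1/2)*(-1/64)) + 559 = (1/2 - 64 - 1/128) + 559 = -8129/128 + 559 = 63423/128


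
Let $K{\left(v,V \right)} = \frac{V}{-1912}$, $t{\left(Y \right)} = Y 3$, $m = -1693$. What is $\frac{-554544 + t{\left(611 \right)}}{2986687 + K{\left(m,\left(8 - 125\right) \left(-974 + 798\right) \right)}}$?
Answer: $- \frac{132097929}{713815619} \approx -0.18506$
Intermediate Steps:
$t{\left(Y \right)} = 3 Y$
$K{\left(v,V \right)} = - \frac{V}{1912}$ ($K{\left(v,V \right)} = V \left(- \frac{1}{1912}\right) = - \frac{V}{1912}$)
$\frac{-554544 + t{\left(611 \right)}}{2986687 + K{\left(m,\left(8 - 125\right) \left(-974 + 798\right) \right)}} = \frac{-554544 + 3 \cdot 611}{2986687 - \frac{\left(8 - 125\right) \left(-974 + 798\right)}{1912}} = \frac{-554544 + 1833}{2986687 - \frac{\left(-117\right) \left(-176\right)}{1912}} = - \frac{552711}{2986687 - \frac{2574}{239}} = - \frac{552711}{\frac{713815619}{239}} = \left(-552711\right) \frac{239}{713815619} = - \frac{132097929}{713815619}$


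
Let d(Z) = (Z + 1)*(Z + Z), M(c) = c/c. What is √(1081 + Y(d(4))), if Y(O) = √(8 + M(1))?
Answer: 2*√271 ≈ 32.924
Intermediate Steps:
M(c) = 1
d(Z) = 2*Z*(1 + Z) (d(Z) = (1 + Z)*(2*Z) = 2*Z*(1 + Z))
Y(O) = 3 (Y(O) = √(8 + 1) = √9 = 3)
√(1081 + Y(d(4))) = √(1081 + 3) = √1084 = 2*√271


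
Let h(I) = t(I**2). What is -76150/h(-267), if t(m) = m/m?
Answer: -76150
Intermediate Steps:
t(m) = 1
h(I) = 1
-76150/h(-267) = -76150/1 = -76150*1 = -76150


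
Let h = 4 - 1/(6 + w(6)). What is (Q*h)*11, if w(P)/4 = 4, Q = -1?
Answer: -87/2 ≈ -43.500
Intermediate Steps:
w(P) = 16 (w(P) = 4*4 = 16)
h = 87/22 (h = 4 - 1/(6 + 16) = 4 - 1/22 = 87/22 ≈ 3.9545)
(Q*h)*11 = -1*87/22*11 = -87/22*11 = -87/2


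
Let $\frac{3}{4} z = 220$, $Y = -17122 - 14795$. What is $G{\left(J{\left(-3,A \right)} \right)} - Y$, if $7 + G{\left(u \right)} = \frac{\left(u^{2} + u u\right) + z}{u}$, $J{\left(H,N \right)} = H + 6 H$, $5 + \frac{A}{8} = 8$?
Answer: $\frac{2006804}{63} \approx 31854.0$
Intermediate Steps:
$A = 24$ ($A = -40 + 8 \cdot 8 = -40 + 64 = 24$)
$Y = -31917$
$J{\left(H,N \right)} = 7 H$
$z = \frac{880}{3}$ ($z = \frac{4}{3} \cdot 220 = \frac{880}{3} \approx 293.33$)
$G{\left(u \right)} = -7 + \frac{\frac{880}{3} + 2 u^{2}}{u}$ ($G{\left(u \right)} = -7 + \frac{\left(u^{2} + u u\right) + \frac{880}{3}}{u} = -7 + \frac{\left(u^{2} + u^{2}\right) + \frac{880}{3}}{u} = -7 + \frac{2 u^{2} + \frac{880}{3}}{u} = -7 + \frac{\frac{880}{3} + 2 u^{2}}{u}$)
$G{\left(J{\left(-3,A \right)} \right)} - Y = \left(-7 + 2 \cdot 7 \left(-3\right) + \frac{880}{3 \cdot 7 \left(-3\right)}\right) - -31917 = \left(-7 + 2 \left(-21\right) + \frac{880}{3 \left(-21\right)}\right) + 31917 = \left(-7 - 42 + \frac{880}{3} \left(- \frac{1}{21}\right)\right) + 31917 = \left(-7 - 42 - \frac{880}{63}\right) + 31917 = - \frac{3967}{63} + 31917 = \frac{2006804}{63}$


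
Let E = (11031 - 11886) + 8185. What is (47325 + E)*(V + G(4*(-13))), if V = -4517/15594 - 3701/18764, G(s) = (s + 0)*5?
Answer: -2082901572916505/146302908 ≈ -1.4237e+7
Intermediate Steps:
G(s) = 5*s (G(s) = s*5 = 5*s)
V = -71235191/146302908 (V = -4517*1/15594 - 3701*1/18764 = -4517/15594 - 3701/18764 = -71235191/146302908 ≈ -0.48690)
E = 7330 (E = -855 + 8185 = 7330)
(47325 + E)*(V + G(4*(-13))) = (47325 + 7330)*(-71235191/146302908 + 5*(4*(-13))) = 54655*(-71235191/146302908 + 5*(-52)) = 54655*(-71235191/146302908 - 260) = 54655*(-38109991271/146302908) = -2082901572916505/146302908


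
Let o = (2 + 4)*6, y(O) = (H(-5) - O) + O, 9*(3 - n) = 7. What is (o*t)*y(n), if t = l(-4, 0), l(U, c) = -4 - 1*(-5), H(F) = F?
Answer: -180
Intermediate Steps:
n = 20/9 (n = 3 - 1/9*7 = 3 - 7/9 = 20/9 ≈ 2.2222)
l(U, c) = 1 (l(U, c) = -4 + 5 = 1)
t = 1
y(O) = -5 (y(O) = (-5 - O) + O = -5)
o = 36 (o = 6*6 = 36)
(o*t)*y(n) = (36*1)*(-5) = 36*(-5) = -180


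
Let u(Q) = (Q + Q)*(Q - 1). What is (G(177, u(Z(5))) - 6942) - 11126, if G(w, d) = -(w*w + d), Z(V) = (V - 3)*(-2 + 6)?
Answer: -49509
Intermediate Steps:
Z(V) = -12 + 4*V (Z(V) = (-3 + V)*4 = -12 + 4*V)
u(Q) = 2*Q*(-1 + Q) (u(Q) = (2*Q)*(-1 + Q) = 2*Q*(-1 + Q))
G(w, d) = -d - w**2 (G(w, d) = -(w**2 + d) = -(d + w**2) = -d - w**2)
(G(177, u(Z(5))) - 6942) - 11126 = ((-2*(-12 + 4*5)*(-1 + (-12 + 4*5)) - 1*177**2) - 6942) - 11126 = ((-2*(-12 + 20)*(-1 + (-12 + 20)) - 1*31329) - 6942) - 11126 = ((-2*8*(-1 + 8) - 31329) - 6942) - 11126 = ((-2*8*7 - 31329) - 6942) - 11126 = ((-1*112 - 31329) - 6942) - 11126 = ((-112 - 31329) - 6942) - 11126 = (-31441 - 6942) - 11126 = -38383 - 11126 = -49509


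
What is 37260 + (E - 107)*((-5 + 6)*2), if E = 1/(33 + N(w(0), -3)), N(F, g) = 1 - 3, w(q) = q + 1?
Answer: 1148428/31 ≈ 37046.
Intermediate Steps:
w(q) = 1 + q
N(F, g) = -2
E = 1/31 (E = 1/(33 - 2) = 1/31 ≈ 0.032258)
37260 + (E - 107)*((-5 + 6)*2) = 37260 + (1/31 - 107)*((-5 + 6)*2) = 37260 - 3316*2/31 = 37260 - 3316/31*2 = 37260 - 6632/31 = 1148428/31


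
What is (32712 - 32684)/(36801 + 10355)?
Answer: 7/11789 ≈ 0.00059377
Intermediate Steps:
(32712 - 32684)/(36801 + 10355) = 28/47156 = 28*(1/47156) = 7/11789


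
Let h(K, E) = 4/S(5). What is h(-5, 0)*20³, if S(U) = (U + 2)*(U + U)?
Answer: 3200/7 ≈ 457.14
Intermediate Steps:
S(U) = 2*U*(2 + U) (S(U) = (2 + U)*(2*U) = 2*U*(2 + U))
h(K, E) = 2/35 (h(K, E) = 4/((2*5*(2 + 5))) = 4/((2*5*7)) = 4/70 = 4*(1/70) = 2/35)
h(-5, 0)*20³ = (2/35)*20³ = (2/35)*8000 = 3200/7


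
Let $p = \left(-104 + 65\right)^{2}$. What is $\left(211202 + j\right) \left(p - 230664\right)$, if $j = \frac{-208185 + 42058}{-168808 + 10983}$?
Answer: $- \frac{7638051523347111}{157825} \approx -4.8396 \cdot 10^{10}$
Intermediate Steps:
$j = \frac{166127}{157825}$ ($j = - \frac{166127}{-157825} = \left(-166127\right) \left(- \frac{1}{157825}\right) = \frac{166127}{157825} \approx 1.0526$)
$p = 1521$ ($p = \left(-39\right)^{2} = 1521$)
$\left(211202 + j\right) \left(p - 230664\right) = \left(211202 + \frac{166127}{157825}\right) \left(1521 - 230664\right) = \frac{33333121777}{157825} \left(-229143\right) = - \frac{7638051523347111}{157825}$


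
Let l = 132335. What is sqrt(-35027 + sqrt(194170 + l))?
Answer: sqrt(-35027 + sqrt(326505)) ≈ 185.62*I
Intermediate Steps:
sqrt(-35027 + sqrt(194170 + l)) = sqrt(-35027 + sqrt(194170 + 132335)) = sqrt(-35027 + sqrt(326505))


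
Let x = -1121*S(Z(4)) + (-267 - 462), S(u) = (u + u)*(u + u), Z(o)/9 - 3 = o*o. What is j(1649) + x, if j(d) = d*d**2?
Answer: 4352845076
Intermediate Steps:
j(d) = d**3
Z(o) = 27 + 9*o**2 (Z(o) = 27 + 9*(o*o) = 27 + 9*o**2)
S(u) = 4*u**2 (S(u) = (2*u)*(2*u) = 4*u**2)
x = -131117373 (x = -4484*(27 + 9*4**2)**2 + (-267 - 462) = -4484*(27 + 9*16)**2 - 729 = -4484*(27 + 144)**2 - 729 = -4484*171**2 - 729 = -4484*29241 - 729 = -1121*116964 - 729 = -131116644 - 729 = -131117373)
j(1649) + x = 1649**3 - 131117373 = 4483962449 - 131117373 = 4352845076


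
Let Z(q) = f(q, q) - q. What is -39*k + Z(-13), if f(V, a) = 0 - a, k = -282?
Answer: 11024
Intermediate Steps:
f(V, a) = -a
Z(q) = -2*q (Z(q) = -q - q = -2*q)
-39*k + Z(-13) = -39*(-282) - 2*(-13) = 10998 + 26 = 11024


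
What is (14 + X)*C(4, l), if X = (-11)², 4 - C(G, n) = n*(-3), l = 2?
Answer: 1350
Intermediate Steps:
C(G, n) = 4 + 3*n (C(G, n) = 4 - n*(-3) = 4 - (-3)*n = 4 + 3*n)
X = 121
(14 + X)*C(4, l) = (14 + 121)*(4 + 3*2) = 135*(4 + 6) = 135*10 = 1350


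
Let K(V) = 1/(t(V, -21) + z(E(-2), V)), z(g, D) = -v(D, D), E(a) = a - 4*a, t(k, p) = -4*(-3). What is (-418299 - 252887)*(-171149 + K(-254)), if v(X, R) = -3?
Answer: 1723091519524/15 ≈ 1.1487e+11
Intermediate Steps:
t(k, p) = 12
E(a) = -3*a
z(g, D) = 3 (z(g, D) = -1*(-3) = 3)
K(V) = 1/15 (K(V) = 1/(12 + 3) = 1/15)
(-418299 - 252887)*(-171149 + K(-254)) = (-418299 - 252887)*(-171149 + 1/15) = -671186*(-2567234/15) = 1723091519524/15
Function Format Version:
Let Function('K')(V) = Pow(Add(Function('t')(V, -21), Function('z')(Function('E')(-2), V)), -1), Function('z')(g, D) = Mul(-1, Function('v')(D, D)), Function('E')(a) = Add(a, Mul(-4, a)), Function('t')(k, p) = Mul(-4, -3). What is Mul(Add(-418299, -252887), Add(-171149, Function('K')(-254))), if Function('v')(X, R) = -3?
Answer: Rational(1723091519524, 15) ≈ 1.1487e+11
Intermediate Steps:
Function('t')(k, p) = 12
Function('E')(a) = Mul(-3, a)
Function('z')(g, D) = 3 (Function('z')(g, D) = Mul(-1, -3) = 3)
Function('K')(V) = Rational(1, 15) (Function('K')(V) = Pow(Add(12, 3), -1) = Pow(15, -1) = Rational(1, 15))
Mul(Add(-418299, -252887), Add(-171149, Function('K')(-254))) = Mul(Add(-418299, -252887), Add(-171149, Rational(1, 15))) = Mul(-671186, Rational(-2567234, 15)) = Rational(1723091519524, 15)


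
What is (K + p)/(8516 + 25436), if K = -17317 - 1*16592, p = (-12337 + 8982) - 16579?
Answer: -53843/33952 ≈ -1.5859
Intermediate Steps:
p = -19934 (p = -3355 - 16579 = -19934)
K = -33909 (K = -17317 - 16592 = -33909)
(K + p)/(8516 + 25436) = (-33909 - 19934)/(8516 + 25436) = -53843/33952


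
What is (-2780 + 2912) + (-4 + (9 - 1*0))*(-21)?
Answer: 27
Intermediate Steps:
(-2780 + 2912) + (-4 + (9 - 1*0))*(-21) = 132 + (-4 + (9 + 0))*(-21) = 132 + (-4 + 9)*(-21) = 132 + 5*(-21) = 132 - 105 = 27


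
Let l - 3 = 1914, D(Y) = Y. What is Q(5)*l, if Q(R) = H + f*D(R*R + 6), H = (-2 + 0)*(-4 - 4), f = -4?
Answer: -207036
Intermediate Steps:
l = 1917 (l = 3 + 1914 = 1917)
H = 16 (H = -2*(-8) = 16)
Q(R) = -8 - 4*R² (Q(R) = 16 - 4*(R*R + 6) = 16 - 4*(R² + 6) = 16 - 4*(6 + R²) = 16 + (-24 - 4*R²) = -8 - 4*R²)
Q(5)*l = (-8 - 4*5²)*1917 = (-8 - 4*25)*1917 = (-8 - 100)*1917 = -108*1917 = -207036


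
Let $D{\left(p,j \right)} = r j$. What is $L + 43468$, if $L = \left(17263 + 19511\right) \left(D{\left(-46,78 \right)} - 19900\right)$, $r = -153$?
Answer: $-1170620048$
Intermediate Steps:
$D{\left(p,j \right)} = - 153 j$
$L = -1170663516$ ($L = \left(17263 + 19511\right) \left(\left(-153\right) 78 - 19900\right) = 36774 \left(-11934 - 19900\right) = 36774 \left(-31834\right) = -1170663516$)
$L + 43468 = -1170663516 + 43468 = -1170620048$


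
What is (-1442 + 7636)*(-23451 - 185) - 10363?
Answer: -146411747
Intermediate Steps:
(-1442 + 7636)*(-23451 - 185) - 10363 = 6194*(-23636) - 10363 = -146401384 - 10363 = -146411747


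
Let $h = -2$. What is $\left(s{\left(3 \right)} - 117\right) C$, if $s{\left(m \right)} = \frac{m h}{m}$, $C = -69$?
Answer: $8211$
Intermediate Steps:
$s{\left(m \right)} = -2$ ($s{\left(m \right)} = \frac{m \left(-2\right)}{m} = \frac{\left(-2\right) m}{m} = -2$)
$\left(s{\left(3 \right)} - 117\right) C = \left(-2 - 117\right) \left(-69\right) = \left(-119\right) \left(-69\right) = 8211$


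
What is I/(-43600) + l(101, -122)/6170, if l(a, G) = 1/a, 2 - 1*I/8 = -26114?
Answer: -1627470227/339627650 ≈ -4.7919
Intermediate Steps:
I = 208928 (I = 16 - 8*(-26114) = 16 + 208912 = 208928)
I/(-43600) + l(101, -122)/6170 = 208928/(-43600) + 1/(101*6170) = 208928*(-1/43600) + (1/101)*(1/6170) = -13058/2725 + 1/623170 = -1627470227/339627650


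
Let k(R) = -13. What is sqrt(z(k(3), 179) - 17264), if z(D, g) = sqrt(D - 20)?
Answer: sqrt(-17264 + I*sqrt(33)) ≈ 0.022 + 131.39*I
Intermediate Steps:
z(D, g) = sqrt(-20 + D)
sqrt(z(k(3), 179) - 17264) = sqrt(sqrt(-20 - 13) - 17264) = sqrt(sqrt(-33) - 17264) = sqrt(I*sqrt(33) - 17264) = sqrt(-17264 + I*sqrt(33))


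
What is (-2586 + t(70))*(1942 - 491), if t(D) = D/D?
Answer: -3750835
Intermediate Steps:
t(D) = 1
(-2586 + t(70))*(1942 - 491) = (-2586 + 1)*(1942 - 491) = -2585*1451 = -3750835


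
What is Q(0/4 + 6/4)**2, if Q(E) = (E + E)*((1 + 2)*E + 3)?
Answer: 2025/4 ≈ 506.25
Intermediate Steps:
Q(E) = 2*E*(3 + 3*E) (Q(E) = (2*E)*(3*E + 3) = (2*E)*(3 + 3*E) = 2*E*(3 + 3*E))
Q(0/4 + 6/4)**2 = (6*(0/4 + 6/4)*(1 + (0/4 + 6/4)))**2 = (6*(0*(1/4) + 6*(1/4))*(1 + (0*(1/4) + 6*(1/4))))**2 = (6*(0 + 3/2)*(1 + (0 + 3/2)))**2 = (6*(3/2)*(1 + 3/2))**2 = (6*(3/2)*(5/2))**2 = (45/2)**2 = 2025/4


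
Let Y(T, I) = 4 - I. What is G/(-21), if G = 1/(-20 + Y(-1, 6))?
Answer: 1/462 ≈ 0.0021645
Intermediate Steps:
G = -1/22 (G = 1/(-20 + (4 - 1*6)) = 1/(-20 + (4 - 6)) = 1/(-20 - 2) = 1/(-22) = -1/22 ≈ -0.045455)
G/(-21) = -1/22/(-21) = -1/21*(-1/22) = 1/462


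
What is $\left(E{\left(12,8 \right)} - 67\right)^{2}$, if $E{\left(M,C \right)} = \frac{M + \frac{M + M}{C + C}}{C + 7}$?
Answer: $\frac{436921}{100} \approx 4369.2$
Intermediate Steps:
$E{\left(M,C \right)} = \frac{M + \frac{M}{C}}{7 + C}$ ($E{\left(M,C \right)} = \frac{M + \frac{2 M}{2 C}}{7 + C} = \frac{M + 2 M \frac{1}{2 C}}{7 + C} = \frac{M + \frac{M}{C}}{7 + C}$)
$\left(E{\left(12,8 \right)} - 67\right)^{2} = \left(\frac{12 \left(1 + 8\right)}{8 \left(7 + 8\right)} - 67\right)^{2} = \left(12 \cdot \frac{1}{8} \cdot \frac{1}{15} \cdot 9 - 67\right)^{2} = \left(\frac{9}{10} - 67\right)^{2} = \left(- \frac{661}{10}\right)^{2} = \frac{436921}{100}$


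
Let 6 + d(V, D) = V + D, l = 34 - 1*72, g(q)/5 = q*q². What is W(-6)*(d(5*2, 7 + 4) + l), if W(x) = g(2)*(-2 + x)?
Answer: 7360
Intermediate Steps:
g(q) = 5*q³ (g(q) = 5*(q*q²) = 5*q³)
l = -38 (l = 34 - 72 = -38)
W(x) = -80 + 40*x (W(x) = (5*2³)*(-2 + x) = (5*8)*(-2 + x) = 40*(-2 + x) = -80 + 40*x)
d(V, D) = -6 + D + V (d(V, D) = -6 + (V + D) = -6 + (D + V) = -6 + D + V)
W(-6)*(d(5*2, 7 + 4) + l) = (-80 + 40*(-6))*((-6 + (7 + 4) + 5*2) - 38) = (-80 - 240)*((-6 + 11 + 10) - 38) = -320*(15 - 38) = -320*(-23) = 7360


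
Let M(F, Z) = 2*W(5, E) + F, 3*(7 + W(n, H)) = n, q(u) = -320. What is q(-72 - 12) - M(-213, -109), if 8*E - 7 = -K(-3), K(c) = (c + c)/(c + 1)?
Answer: -289/3 ≈ -96.333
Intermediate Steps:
K(c) = 2*c/(1 + c) (K(c) = (2*c)/(1 + c) = 2*c/(1 + c))
E = 1/2 (E = 7/8 + (-2*(-3)/(1 - 3))/8 = 7/8 + (-2*(-3)/(-2))/8 = 7/8 + (-2*(-3)*(-1)/2)/8 = 7/8 + (-1*3)/8 = 7/8 + (1/8)*(-3) = 7/8 - 3/8 = 1/2 ≈ 0.50000)
W(n, H) = -7 + n/3
M(F, Z) = -32/3 + F (M(F, Z) = 2*(-7 + (1/3)*5) + F = 2*(-7 + 5/3) + F = 2*(-16/3) + F = -32/3 + F)
q(-72 - 12) - M(-213, -109) = -320 - (-32/3 - 213) = -320 - 1*(-671/3) = -320 + 671/3 = -289/3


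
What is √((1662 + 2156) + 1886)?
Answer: 2*√1426 ≈ 75.525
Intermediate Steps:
√((1662 + 2156) + 1886) = √(3818 + 1886) = √5704 = 2*√1426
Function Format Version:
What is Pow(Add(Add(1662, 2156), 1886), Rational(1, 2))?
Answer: Mul(2, Pow(1426, Rational(1, 2))) ≈ 75.525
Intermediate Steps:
Pow(Add(Add(1662, 2156), 1886), Rational(1, 2)) = Pow(Add(3818, 1886), Rational(1, 2)) = Pow(5704, Rational(1, 2)) = Mul(2, Pow(1426, Rational(1, 2)))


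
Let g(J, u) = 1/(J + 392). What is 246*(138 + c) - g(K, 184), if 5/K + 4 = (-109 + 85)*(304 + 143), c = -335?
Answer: -203876688550/4206939 ≈ -48462.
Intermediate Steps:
K = -5/10732 (K = 5/(-4 + (-109 + 85)*(304 + 143)) = 5/(-4 - 24*447) = 5/(-4 - 10728) = 5/(-10732) = 5*(-1/10732) = -5/10732 ≈ -0.00046590)
g(J, u) = 1/(392 + J)
246*(138 + c) - g(K, 184) = 246*(138 - 335) - 1/(392 - 5/10732) = 246*(-197) - 1/4206939/10732 = -48462 - 1*10732/4206939 = -48462 - 10732/4206939 = -203876688550/4206939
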